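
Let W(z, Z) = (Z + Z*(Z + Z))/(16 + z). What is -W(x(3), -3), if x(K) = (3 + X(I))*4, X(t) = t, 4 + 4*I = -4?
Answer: -¾ ≈ -0.75000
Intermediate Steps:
I = -2 (I = -1 + (¼)*(-4) = -1 - 1 = -2)
x(K) = 4 (x(K) = (3 - 2)*4 = 1*4 = 4)
W(z, Z) = (Z + 2*Z²)/(16 + z) (W(z, Z) = (Z + Z*(2*Z))/(16 + z) = (Z + 2*Z²)/(16 + z))
-W(x(3), -3) = -(-3)*(1 + 2*(-3))/(16 + 4) = -(-3)*(1 - 6)/20 = -(-3)*(-5)/20 = -1*¾ = -¾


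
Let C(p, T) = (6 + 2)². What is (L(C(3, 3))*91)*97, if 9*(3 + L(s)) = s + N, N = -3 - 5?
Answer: 255983/9 ≈ 28443.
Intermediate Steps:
C(p, T) = 64 (C(p, T) = 8² = 64)
N = -8
L(s) = -35/9 + s/9 (L(s) = -3 + (s - 8)/9 = -3 + (-8 + s)/9 = -3 + (-8/9 + s/9) = -35/9 + s/9)
(L(C(3, 3))*91)*97 = ((-35/9 + (⅑)*64)*91)*97 = ((-35/9 + 64/9)*91)*97 = ((29/9)*91)*97 = (2639/9)*97 = 255983/9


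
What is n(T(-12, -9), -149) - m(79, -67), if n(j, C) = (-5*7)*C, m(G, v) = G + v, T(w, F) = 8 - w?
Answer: 5203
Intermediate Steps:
n(j, C) = -35*C
n(T(-12, -9), -149) - m(79, -67) = -35*(-149) - (79 - 67) = 5215 - 1*12 = 5215 - 12 = 5203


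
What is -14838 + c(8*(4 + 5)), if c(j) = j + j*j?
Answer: -9582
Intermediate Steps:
c(j) = j + j**2
-14838 + c(8*(4 + 5)) = -14838 + (8*(4 + 5))*(1 + 8*(4 + 5)) = -14838 + (8*9)*(1 + 8*9) = -14838 + 72*(1 + 72) = -14838 + 72*73 = -14838 + 5256 = -9582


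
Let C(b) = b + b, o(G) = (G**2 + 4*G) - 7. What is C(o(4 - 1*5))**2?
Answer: 400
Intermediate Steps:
o(G) = -7 + G**2 + 4*G
C(b) = 2*b
C(o(4 - 1*5))**2 = (2*(-7 + (4 - 1*5)**2 + 4*(4 - 1*5)))**2 = (2*(-7 + (4 - 5)**2 + 4*(4 - 5)))**2 = (2*(-7 + (-1)**2 + 4*(-1)))**2 = (2*(-7 + 1 - 4))**2 = (2*(-10))**2 = (-20)**2 = 400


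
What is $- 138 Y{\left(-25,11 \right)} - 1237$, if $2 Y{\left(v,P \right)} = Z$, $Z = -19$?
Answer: $74$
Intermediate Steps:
$Y{\left(v,P \right)} = - \frac{19}{2}$ ($Y{\left(v,P \right)} = \frac{1}{2} \left(-19\right) = - \frac{19}{2}$)
$- 138 Y{\left(-25,11 \right)} - 1237 = \left(-138\right) \left(- \frac{19}{2}\right) - 1237 = 1311 - 1237 = 74$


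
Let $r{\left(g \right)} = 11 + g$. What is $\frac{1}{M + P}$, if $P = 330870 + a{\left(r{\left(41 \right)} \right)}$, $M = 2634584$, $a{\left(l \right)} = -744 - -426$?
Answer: $\frac{1}{2965136} \approx 3.3725 \cdot 10^{-7}$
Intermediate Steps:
$a{\left(l \right)} = -318$ ($a{\left(l \right)} = -744 + 426 = -318$)
$P = 330552$ ($P = 330870 - 318 = 330552$)
$\frac{1}{M + P} = \frac{1}{2634584 + 330552} = \frac{1}{2965136}$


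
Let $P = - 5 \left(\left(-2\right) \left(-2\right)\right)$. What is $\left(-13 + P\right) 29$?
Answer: $-957$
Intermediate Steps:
$P = -20$ ($P = \left(-5\right) 4 = -20$)
$\left(-13 + P\right) 29 = \left(-13 - 20\right) 29 = \left(-33\right) 29 = -957$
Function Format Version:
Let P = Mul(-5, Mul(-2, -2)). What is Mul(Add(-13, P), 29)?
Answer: -957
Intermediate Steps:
P = -20 (P = Mul(-5, 4) = -20)
Mul(Add(-13, P), 29) = Mul(Add(-13, -20), 29) = Mul(-33, 29) = -957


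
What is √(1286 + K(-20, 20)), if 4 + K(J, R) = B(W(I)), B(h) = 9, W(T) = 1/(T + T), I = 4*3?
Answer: √1291 ≈ 35.930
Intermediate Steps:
I = 12
W(T) = 1/(2*T)
K(J, R) = 5 (K(J, R) = -4 + 9 = 5)
√(1286 + K(-20, 20)) = √(1286 + 5) = √1291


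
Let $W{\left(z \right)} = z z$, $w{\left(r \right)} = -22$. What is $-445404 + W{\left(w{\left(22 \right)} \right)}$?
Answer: $-444920$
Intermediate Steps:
$W{\left(z \right)} = z^{2}$
$-445404 + W{\left(w{\left(22 \right)} \right)} = -445404 + \left(-22\right)^{2} = -445404 + 484 = -444920$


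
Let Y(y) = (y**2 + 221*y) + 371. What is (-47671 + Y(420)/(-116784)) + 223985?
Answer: 20590384585/116784 ≈ 1.7631e+5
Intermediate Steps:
Y(y) = 371 + y**2 + 221*y
(-47671 + Y(420)/(-116784)) + 223985 = (-47671 + (371 + 420**2 + 221*420)/(-116784)) + 223985 = (-47671 + (371 + 176400 + 92820)*(-1/116784)) + 223985 = (-47671 + 269591*(-1/116784)) + 223985 = (-47671 - 269591/116784) + 223985 = -5567479655/116784 + 223985 = 20590384585/116784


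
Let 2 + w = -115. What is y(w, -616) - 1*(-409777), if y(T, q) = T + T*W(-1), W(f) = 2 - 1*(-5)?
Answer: 408841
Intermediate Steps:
W(f) = 7 (W(f) = 2 + 5 = 7)
w = -117 (w = -2 - 115 = -117)
y(T, q) = 8*T (y(T, q) = T + T*7 = T + 7*T = 8*T)
y(w, -616) - 1*(-409777) = 8*(-117) - 1*(-409777) = -936 + 409777 = 408841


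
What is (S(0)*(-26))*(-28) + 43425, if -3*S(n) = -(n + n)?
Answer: 43425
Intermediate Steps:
S(n) = 2*n/3 (S(n) = -(-1)*(n + n)/3 = -(-1)*2*n/3 = -(-2)*n/3 = 2*n/3)
(S(0)*(-26))*(-28) + 43425 = (((⅔)*0)*(-26))*(-28) + 43425 = (0*(-26))*(-28) + 43425 = 0*(-28) + 43425 = 0 + 43425 = 43425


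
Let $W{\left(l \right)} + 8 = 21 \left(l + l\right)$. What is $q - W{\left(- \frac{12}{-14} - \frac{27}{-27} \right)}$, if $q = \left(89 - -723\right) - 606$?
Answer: $136$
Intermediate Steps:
$W{\left(l \right)} = -8 + 42 l$ ($W{\left(l \right)} = -8 + 21 \left(l + l\right) = -8 + 21 \cdot 2 l = -8 + 42 l$)
$q = 206$ ($q = \left(89 + 723\right) - 606 = 812 - 606 = 206$)
$q - W{\left(- \frac{12}{-14} - \frac{27}{-27} \right)} = 206 - \left(-8 + 42 \left(- \frac{12}{-14} - \frac{27}{-27}\right)\right) = 206 - \left(-8 + 42 \left(\left(-12\right) \left(- \frac{1}{14}\right) - -1\right)\right) = 206 - \left(-8 + 42 \left(\frac{6}{7} + 1\right)\right) = 206 - \left(-8 + 42 \cdot \frac{13}{7}\right) = 206 - \left(-8 + 78\right) = 206 - 70 = 136$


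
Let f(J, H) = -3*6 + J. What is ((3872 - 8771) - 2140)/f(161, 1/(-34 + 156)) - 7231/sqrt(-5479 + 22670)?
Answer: -7039/143 - 7231*sqrt(17191)/17191 ≈ -104.37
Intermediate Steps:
f(J, H) = -18 + J
((3872 - 8771) - 2140)/f(161, 1/(-34 + 156)) - 7231/sqrt(-5479 + 22670) = ((3872 - 8771) - 2140)/(-18 + 161) - 7231/sqrt(-5479 + 22670) = (-4899 - 2140)/143 - 7231*sqrt(17191)/17191 = -7039*1/143 - 7231*sqrt(17191)/17191 = -7039/143 - 7231*sqrt(17191)/17191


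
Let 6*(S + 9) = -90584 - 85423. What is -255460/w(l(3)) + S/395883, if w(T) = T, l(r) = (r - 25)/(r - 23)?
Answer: -2022646069157/8709426 ≈ -2.3224e+5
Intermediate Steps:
l(r) = (-25 + r)/(-23 + r)
S = -58687/2 (S = -9 + (-90584 - 85423)/6 = -9 + (1/6)*(-176007) = -9 - 58669/2 = -58687/2 ≈ -29344.)
-255460/w(l(3)) + S/395883 = -255460*(-23 + 3)/(-25 + 3) - 58687/2/395883 = -255460/(-22/(-20)) - 58687/2*1/395883 = -255460/((-1/20*(-22))) - 58687/791766 = -255460/11/10 - 58687/791766 = -255460*10/11 - 58687/791766 = -2554600/11 - 58687/791766 = -2022646069157/8709426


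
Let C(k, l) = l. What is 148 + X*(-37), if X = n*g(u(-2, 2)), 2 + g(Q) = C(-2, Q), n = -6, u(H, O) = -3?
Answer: -962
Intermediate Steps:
g(Q) = -2 + Q
X = 30 (X = -6*(-2 - 3) = -6*(-5) = 30)
148 + X*(-37) = 148 + 30*(-37) = 148 - 1110 = -962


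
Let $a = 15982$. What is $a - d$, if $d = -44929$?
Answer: $60911$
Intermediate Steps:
$a - d = 15982 - -44929 = 15982 + 44929 = 60911$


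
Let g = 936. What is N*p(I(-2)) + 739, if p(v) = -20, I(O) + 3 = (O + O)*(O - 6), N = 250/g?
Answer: 85838/117 ≈ 733.66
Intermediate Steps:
N = 125/468 (N = 250/936 = 250*(1/936) = 125/468 ≈ 0.26709)
I(O) = -3 + 2*O*(-6 + O) (I(O) = -3 + (O + O)*(O - 6) = -3 + (2*O)*(-6 + O) = -3 + 2*O*(-6 + O))
N*p(I(-2)) + 739 = (125/468)*(-20) + 739 = -625/117 + 739 = 85838/117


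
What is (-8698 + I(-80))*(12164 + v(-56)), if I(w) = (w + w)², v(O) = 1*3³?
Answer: 206052282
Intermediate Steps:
v(O) = 27 (v(O) = 1*27 = 27)
I(w) = 4*w² (I(w) = (2*w)² = 4*w²)
(-8698 + I(-80))*(12164 + v(-56)) = (-8698 + 4*(-80)²)*(12164 + 27) = (-8698 + 4*6400)*12191 = (-8698 + 25600)*12191 = 16902*12191 = 206052282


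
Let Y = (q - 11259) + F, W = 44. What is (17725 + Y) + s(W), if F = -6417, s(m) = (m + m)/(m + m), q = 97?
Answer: 147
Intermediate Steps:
s(m) = 1 (s(m) = (2*m)/((2*m)) = (2*m)*(1/(2*m)) = 1)
Y = -17579 (Y = (97 - 11259) - 6417 = -11162 - 6417 = -17579)
(17725 + Y) + s(W) = (17725 - 17579) + 1 = 146 + 1 = 147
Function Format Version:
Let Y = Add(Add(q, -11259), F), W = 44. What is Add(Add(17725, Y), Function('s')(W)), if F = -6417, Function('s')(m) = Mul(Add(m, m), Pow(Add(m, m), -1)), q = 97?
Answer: 147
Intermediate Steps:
Function('s')(m) = 1 (Function('s')(m) = Mul(Mul(2, m), Pow(Mul(2, m), -1)) = Mul(Mul(2, m), Mul(Rational(1, 2), Pow(m, -1))) = 1)
Y = -17579 (Y = Add(Add(97, -11259), -6417) = Add(-11162, -6417) = -17579)
Add(Add(17725, Y), Function('s')(W)) = Add(Add(17725, -17579), 1) = Add(146, 1) = 147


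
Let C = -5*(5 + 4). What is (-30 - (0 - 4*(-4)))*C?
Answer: 2070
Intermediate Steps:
C = -45 (C = -5*9 = -45)
(-30 - (0 - 4*(-4)))*C = (-30 - (0 - 4*(-4)))*(-45) = (-30 - (0 + 16))*(-45) = (-30 - 1*16)*(-45) = (-30 - 16)*(-45) = -46*(-45) = 2070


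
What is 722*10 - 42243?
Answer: -35023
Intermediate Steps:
722*10 - 42243 = 7220 - 42243 = -35023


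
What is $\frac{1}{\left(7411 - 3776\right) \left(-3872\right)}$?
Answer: $- \frac{1}{14074720} \approx -7.1049 \cdot 10^{-8}$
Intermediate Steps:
$\frac{1}{\left(7411 - 3776\right) \left(-3872\right)} = \frac{1}{3635} \left(- \frac{1}{3872}\right) = - \frac{1}{14074720}$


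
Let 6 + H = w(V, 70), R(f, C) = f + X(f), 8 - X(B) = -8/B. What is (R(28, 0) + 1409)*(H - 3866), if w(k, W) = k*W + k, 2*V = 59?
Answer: -35965935/14 ≈ -2.5690e+6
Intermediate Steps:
X(B) = 8 + 8/B (X(B) = 8 - (-8)/B = 8 + 8/B)
V = 59/2 (V = (1/2)*59 = 59/2 ≈ 29.500)
R(f, C) = 8 + f + 8/f (R(f, C) = f + (8 + 8/f) = 8 + f + 8/f)
w(k, W) = k + W*k (w(k, W) = W*k + k = k + W*k)
H = 4177/2 (H = -6 + 59*(1 + 70)/2 = -6 + (59/2)*71 = -6 + 4189/2 = 4177/2 ≈ 2088.5)
(R(28, 0) + 1409)*(H - 3866) = ((8 + 28 + 8/28) + 1409)*(4177/2 - 3866) = ((8 + 28 + 8*(1/28)) + 1409)*(-3555/2) = ((8 + 28 + 2/7) + 1409)*(-3555/2) = (254/7 + 1409)*(-3555/2) = (10117/7)*(-3555/2) = -35965935/14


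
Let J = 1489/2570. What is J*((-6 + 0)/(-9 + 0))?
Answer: 1489/3855 ≈ 0.38625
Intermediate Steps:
J = 1489/2570 (J = 1489*(1/2570) = 1489/2570 ≈ 0.57938)
J*((-6 + 0)/(-9 + 0)) = 1489*((-6 + 0)/(-9 + 0))/2570 = 1489*(-6/(-9))/2570 = 1489*(-6*(-⅑))/2570 = (1489/2570)*(⅔) = 1489/3855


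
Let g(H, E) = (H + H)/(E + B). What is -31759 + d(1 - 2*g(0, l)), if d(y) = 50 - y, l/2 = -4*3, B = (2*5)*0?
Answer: -31710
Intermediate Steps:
B = 0 (B = 10*0 = 0)
l = -24 (l = 2*(-4*3) = 2*(-12) = -24)
g(H, E) = 2*H/E (g(H, E) = (H + H)/(E + 0) = (2*H)/E = 2*H/E)
-31759 + d(1 - 2*g(0, l)) = -31759 + (50 - (1 - 4*0/(-24))) = -31759 + (50 - (1 - 4*0*(-1)/24)) = -31759 + (50 - (1 - 2*0)) = -31759 + (50 - (1 + 0)) = -31759 + (50 - 1*1) = -31759 + (50 - 1) = -31759 + 49 = -31710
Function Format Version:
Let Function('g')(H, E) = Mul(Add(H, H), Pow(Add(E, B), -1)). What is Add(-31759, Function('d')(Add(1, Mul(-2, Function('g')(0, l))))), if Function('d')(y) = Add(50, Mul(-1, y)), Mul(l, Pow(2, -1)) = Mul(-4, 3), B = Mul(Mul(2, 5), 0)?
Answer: -31710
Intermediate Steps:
B = 0 (B = Mul(10, 0) = 0)
l = -24 (l = Mul(2, Mul(-4, 3)) = Mul(2, -12) = -24)
Function('g')(H, E) = Mul(2, H, Pow(E, -1)) (Function('g')(H, E) = Mul(Add(H, H), Pow(Add(E, 0), -1)) = Mul(Mul(2, H), Pow(E, -1)) = Mul(2, H, Pow(E, -1)))
Add(-31759, Function('d')(Add(1, Mul(-2, Function('g')(0, l))))) = Add(-31759, Add(50, Mul(-1, Add(1, Mul(-2, Mul(2, 0, Pow(-24, -1))))))) = Add(-31759, Add(50, Mul(-1, Add(1, Mul(-2, Mul(2, 0, Rational(-1, 24))))))) = Add(-31759, Add(50, Mul(-1, Add(1, Mul(-2, 0))))) = Add(-31759, Add(50, Mul(-1, Add(1, 0)))) = Add(-31759, Add(50, Mul(-1, 1))) = Add(-31759, Add(50, -1)) = Add(-31759, 49) = -31710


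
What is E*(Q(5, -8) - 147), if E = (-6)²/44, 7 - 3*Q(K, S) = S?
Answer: -1278/11 ≈ -116.18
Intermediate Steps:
Q(K, S) = 7/3 - S/3
E = 9/11 (E = 36*(1/44) = 9/11 ≈ 0.81818)
E*(Q(5, -8) - 147) = 9*((7/3 - ⅓*(-8)) - 147)/11 = 9*((7/3 + 8/3) - 147)/11 = 9*(5 - 147)/11 = (9/11)*(-142) = -1278/11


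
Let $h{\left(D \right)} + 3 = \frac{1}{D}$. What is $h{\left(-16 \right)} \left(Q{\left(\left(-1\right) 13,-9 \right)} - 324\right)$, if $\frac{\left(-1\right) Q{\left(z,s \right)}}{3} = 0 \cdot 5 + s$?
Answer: $\frac{14553}{16} \approx 909.56$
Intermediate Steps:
$Q{\left(z,s \right)} = - 3 s$ ($Q{\left(z,s \right)} = - 3 \left(0 \cdot 5 + s\right) = - 3 \left(0 + s\right) = - 3 s$)
$h{\left(D \right)} = -3 + \frac{1}{D}$
$h{\left(-16 \right)} \left(Q{\left(\left(-1\right) 13,-9 \right)} - 324\right) = \left(-3 + \frac{1}{-16}\right) \left(\left(-3\right) \left(-9\right) - 324\right) = \left(-3 - \frac{1}{16}\right) \left(27 - 324\right) = \left(- \frac{49}{16}\right) \left(-297\right) = \frac{14553}{16}$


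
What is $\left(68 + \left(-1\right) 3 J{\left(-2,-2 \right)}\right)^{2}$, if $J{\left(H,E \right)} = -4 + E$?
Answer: $7396$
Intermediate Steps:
$\left(68 + \left(-1\right) 3 J{\left(-2,-2 \right)}\right)^{2} = \left(68 + \left(-1\right) 3 \left(-4 - 2\right)\right)^{2} = \left(68 - -18\right)^{2} = \left(68 + 18\right)^{2} = 86^{2} = 7396$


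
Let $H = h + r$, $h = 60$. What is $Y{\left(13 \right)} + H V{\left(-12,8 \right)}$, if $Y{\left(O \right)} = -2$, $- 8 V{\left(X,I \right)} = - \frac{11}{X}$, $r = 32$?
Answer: $- \frac{301}{24} \approx -12.542$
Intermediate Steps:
$V{\left(X,I \right)} = \frac{11}{8 X}$ ($V{\left(X,I \right)} = - \frac{\left(-11\right) \frac{1}{X}}{8} = \frac{11}{8 X}$)
$H = 92$ ($H = 60 + 32 = 92$)
$Y{\left(13 \right)} + H V{\left(-12,8 \right)} = -2 + 92 \frac{11}{8 \left(-12\right)} = -2 + 92 \cdot \frac{11}{8} \left(- \frac{1}{12}\right) = -2 + 92 \left(- \frac{11}{96}\right) = -2 - \frac{253}{24} = - \frac{301}{24}$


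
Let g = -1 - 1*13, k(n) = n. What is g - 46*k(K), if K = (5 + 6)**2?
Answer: -5580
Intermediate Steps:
K = 121 (K = 11**2 = 121)
g = -14 (g = -1 - 13 = -14)
g - 46*k(K) = -14 - 46*121 = -14 - 5566 = -5580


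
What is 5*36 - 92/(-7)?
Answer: 1352/7 ≈ 193.14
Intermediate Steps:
5*36 - 92/(-7) = 180 - 92*(-⅐) = 180 + 92/7 = 1352/7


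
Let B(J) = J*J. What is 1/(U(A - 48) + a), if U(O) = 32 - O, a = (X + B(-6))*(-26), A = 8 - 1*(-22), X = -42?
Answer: 1/206 ≈ 0.0048544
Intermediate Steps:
A = 30 (A = 8 + 22 = 30)
B(J) = J²
a = 156 (a = (-42 + (-6)²)*(-26) = (-42 + 36)*(-26) = -6*(-26) = 156)
1/(U(A - 48) + a) = 1/((32 - (30 - 48)) + 156) = 1/((32 - 1*(-18)) + 156) = 1/((32 + 18) + 156) = 1/(50 + 156) = 1/206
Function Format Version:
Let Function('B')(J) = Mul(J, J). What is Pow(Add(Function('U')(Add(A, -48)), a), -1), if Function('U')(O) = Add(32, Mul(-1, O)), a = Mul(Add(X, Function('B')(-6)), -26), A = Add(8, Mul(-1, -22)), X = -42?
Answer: Rational(1, 206) ≈ 0.0048544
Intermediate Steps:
A = 30 (A = Add(8, 22) = 30)
Function('B')(J) = Pow(J, 2)
a = 156 (a = Mul(Add(-42, Pow(-6, 2)), -26) = Mul(Add(-42, 36), -26) = Mul(-6, -26) = 156)
Pow(Add(Function('U')(Add(A, -48)), a), -1) = Pow(Add(Add(32, Mul(-1, Add(30, -48))), 156), -1) = Pow(Add(Add(32, Mul(-1, -18)), 156), -1) = Pow(Add(Add(32, 18), 156), -1) = Pow(Add(50, 156), -1) = Pow(206, -1) = Rational(1, 206)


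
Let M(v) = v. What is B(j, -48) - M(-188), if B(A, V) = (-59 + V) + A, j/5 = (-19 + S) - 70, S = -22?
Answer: -474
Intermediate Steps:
j = -555 (j = 5*((-19 - 22) - 70) = 5*(-41 - 70) = 5*(-111) = -555)
B(A, V) = -59 + A + V
B(j, -48) - M(-188) = (-59 - 555 - 48) - 1*(-188) = -662 + 188 = -474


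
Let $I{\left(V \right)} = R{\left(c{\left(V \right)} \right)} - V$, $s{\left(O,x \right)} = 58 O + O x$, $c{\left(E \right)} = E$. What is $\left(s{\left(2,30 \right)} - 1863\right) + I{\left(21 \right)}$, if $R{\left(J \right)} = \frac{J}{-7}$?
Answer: $-1711$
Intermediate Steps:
$R{\left(J \right)} = - \frac{J}{7}$ ($R{\left(J \right)} = J \left(- \frac{1}{7}\right) = - \frac{J}{7}$)
$I{\left(V \right)} = - \frac{8 V}{7}$ ($I{\left(V \right)} = - \frac{V}{7} - V = - \frac{8 V}{7}$)
$\left(s{\left(2,30 \right)} - 1863\right) + I{\left(21 \right)} = \left(2 \left(58 + 30\right) - 1863\right) - 24 = \left(2 \cdot 88 - 1863\right) - 24 = \left(176 - 1863\right) - 24 = -1687 - 24 = -1711$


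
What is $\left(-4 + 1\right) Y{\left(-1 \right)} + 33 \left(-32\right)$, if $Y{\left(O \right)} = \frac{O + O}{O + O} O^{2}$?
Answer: $-1059$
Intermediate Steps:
$Y{\left(O \right)} = O^{2}$ ($Y{\left(O \right)} = \frac{2 O}{2 O} O^{2} = 2 O \frac{1}{2 O} O^{2} = 1 O^{2} = O^{2}$)
$\left(-4 + 1\right) Y{\left(-1 \right)} + 33 \left(-32\right) = \left(-4 + 1\right) \left(-1\right)^{2} + 33 \left(-32\right) = \left(-3\right) 1 - 1056 = -3 - 1056 = -1059$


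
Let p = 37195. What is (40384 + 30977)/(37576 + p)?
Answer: 71361/74771 ≈ 0.95439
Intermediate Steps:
(40384 + 30977)/(37576 + p) = (40384 + 30977)/(37576 + 37195) = 71361/74771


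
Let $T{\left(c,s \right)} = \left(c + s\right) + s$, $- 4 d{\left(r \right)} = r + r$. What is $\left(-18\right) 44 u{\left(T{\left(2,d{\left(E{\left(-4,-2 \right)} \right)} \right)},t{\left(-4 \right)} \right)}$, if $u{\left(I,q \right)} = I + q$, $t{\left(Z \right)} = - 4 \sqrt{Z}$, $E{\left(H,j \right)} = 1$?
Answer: $-792 + 6336 i \approx -792.0 + 6336.0 i$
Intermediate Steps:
$d{\left(r \right)} = - \frac{r}{2}$ ($d{\left(r \right)} = - \frac{r + r}{4} = - \frac{2 r}{4} = - \frac{r}{2}$)
$T{\left(c,s \right)} = c + 2 s$
$\left(-18\right) 44 u{\left(T{\left(2,d{\left(E{\left(-4,-2 \right)} \right)} \right)},t{\left(-4 \right)} \right)} = \left(-18\right) 44 \left(\left(2 + 2 \left(\left(- \frac{1}{2}\right) 1\right)\right) - 4 \sqrt{-4}\right) = - 792 \left(\left(2 + 2 \left(- \frac{1}{2}\right)\right) - 4 \cdot 2 i\right) = - 792 \left(\left(2 - 1\right) - 8 i\right) = - 792 \left(1 - 8 i\right) = -792 + 6336 i$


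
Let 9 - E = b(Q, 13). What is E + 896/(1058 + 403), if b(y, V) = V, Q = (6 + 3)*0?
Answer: -4948/1461 ≈ -3.3867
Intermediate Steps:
Q = 0 (Q = 9*0 = 0)
E = -4 (E = 9 - 1*13 = 9 - 13 = -4)
E + 896/(1058 + 403) = -4 + 896/(1058 + 403) = -4 + 896/1461 = -4948/1461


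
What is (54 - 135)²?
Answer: 6561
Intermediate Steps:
(54 - 135)² = (-81)² = 6561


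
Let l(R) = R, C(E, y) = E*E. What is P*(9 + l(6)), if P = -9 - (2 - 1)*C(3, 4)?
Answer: -270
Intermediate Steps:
C(E, y) = E²
P = -18 (P = -9 - (2 - 1)*3² = -9 - 9 = -18)
P*(9 + l(6)) = -18*(9 + 6) = -18*15 = -270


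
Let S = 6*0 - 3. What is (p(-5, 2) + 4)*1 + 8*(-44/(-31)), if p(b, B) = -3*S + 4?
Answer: 879/31 ≈ 28.355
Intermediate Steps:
S = -3 (S = 0 - 3 = -3)
p(b, B) = 13 (p(b, B) = -3*(-3) + 4 = 9 + 4 = 13)
(p(-5, 2) + 4)*1 + 8*(-44/(-31)) = (13 + 4)*1 + 8*(-44/(-31)) = 17*1 + 8*(-44*(-1/31)) = 17 + 8*(44/31) = 17 + 352/31 = 879/31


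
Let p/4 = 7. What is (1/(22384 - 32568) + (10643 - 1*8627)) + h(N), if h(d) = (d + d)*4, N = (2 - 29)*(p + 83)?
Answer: -223640641/10184 ≈ -21960.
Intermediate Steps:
p = 28 (p = 4*7 = 28)
N = -2997 (N = (2 - 29)*(28 + 83) = -27*111 = -2997)
h(d) = 8*d (h(d) = (2*d)*4 = 8*d)
(1/(22384 - 32568) + (10643 - 1*8627)) + h(N) = (1/(22384 - 32568) + (10643 - 1*8627)) + 8*(-2997) = (1/(-10184) + (10643 - 8627)) - 23976 = (-1/10184 + 2016) - 23976 = 20530943/10184 - 23976 = -223640641/10184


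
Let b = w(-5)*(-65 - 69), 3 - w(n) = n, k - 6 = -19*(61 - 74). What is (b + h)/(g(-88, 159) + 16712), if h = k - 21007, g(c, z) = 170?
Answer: -10913/8441 ≈ -1.2929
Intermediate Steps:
k = 253 (k = 6 - 19*(61 - 74) = 6 - 19*(-13) = 6 + 247 = 253)
w(n) = 3 - n
b = -1072 (b = (3 - 1*(-5))*(-65 - 69) = (3 + 5)*(-134) = 8*(-134) = -1072)
h = -20754 (h = 253 - 21007 = -20754)
(b + h)/(g(-88, 159) + 16712) = (-1072 - 20754)/(170 + 16712) = -21826/16882 = -21826*1/16882 = -10913/8441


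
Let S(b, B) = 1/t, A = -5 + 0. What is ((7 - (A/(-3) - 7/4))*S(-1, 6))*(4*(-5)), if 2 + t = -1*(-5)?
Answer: -425/9 ≈ -47.222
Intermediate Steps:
A = -5
t = 3 (t = -2 - 1*(-5) = -2 + 5 = 3)
S(b, B) = ⅓ (S(b, B) = 1/3 = ⅓)
((7 - (A/(-3) - 7/4))*S(-1, 6))*(4*(-5)) = ((7 - (-5/(-3) - 7/4))*(⅓))*(4*(-5)) = ((7 - (-5*(-⅓) - 7*¼))*(⅓))*(-20) = ((7 - (5/3 - 7/4))*(⅓))*(-20) = ((7 - 1*(-1/12))*(⅓))*(-20) = ((7 + 1/12)*(⅓))*(-20) = ((85/12)*(⅓))*(-20) = (85/36)*(-20) = -425/9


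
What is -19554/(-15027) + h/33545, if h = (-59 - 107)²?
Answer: 356674314/168026905 ≈ 2.1227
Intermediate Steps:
h = 27556 (h = (-166)² = 27556)
-19554/(-15027) + h/33545 = -19554/(-15027) + 27556/33545 = -19554*(-1/15027) + 27556*(1/33545) = 6518/5009 + 27556/33545 = 356674314/168026905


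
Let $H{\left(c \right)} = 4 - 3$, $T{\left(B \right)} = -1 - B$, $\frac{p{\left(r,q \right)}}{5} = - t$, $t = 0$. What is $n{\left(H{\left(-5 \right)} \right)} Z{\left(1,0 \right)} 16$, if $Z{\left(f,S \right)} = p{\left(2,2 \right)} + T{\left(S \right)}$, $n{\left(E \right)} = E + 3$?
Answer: $-64$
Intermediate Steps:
$p{\left(r,q \right)} = 0$ ($p{\left(r,q \right)} = 5 \left(\left(-1\right) 0\right) = 5 \cdot 0 = 0$)
$H{\left(c \right)} = 1$ ($H{\left(c \right)} = 4 - 3 = 1$)
$n{\left(E \right)} = 3 + E$
$Z{\left(f,S \right)} = -1 - S$ ($Z{\left(f,S \right)} = 0 - \left(1 + S\right) = -1 - S$)
$n{\left(H{\left(-5 \right)} \right)} Z{\left(1,0 \right)} 16 = \left(3 + 1\right) \left(-1 - 0\right) 16 = 4 \left(-1 + 0\right) 16 = 4 \left(-1\right) 16 = \left(-4\right) 16 = -64$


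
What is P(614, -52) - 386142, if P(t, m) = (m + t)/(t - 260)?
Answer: -68346853/177 ≈ -3.8614e+5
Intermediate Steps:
P(t, m) = (m + t)/(-260 + t)
P(614, -52) - 386142 = (-52 + 614)/(-260 + 614) - 386142 = 562/354 - 386142 = (1/354)*562 - 386142 = 281/177 - 386142 = -68346853/177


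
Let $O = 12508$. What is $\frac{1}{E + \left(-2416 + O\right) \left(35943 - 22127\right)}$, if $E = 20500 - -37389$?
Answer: $\frac{1}{139488961} \approx 7.169 \cdot 10^{-9}$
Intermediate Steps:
$E = 57889$ ($E = 20500 + 37389 = 57889$)
$\frac{1}{E + \left(-2416 + O\right) \left(35943 - 22127\right)} = \frac{1}{57889 + \left(-2416 + 12508\right) \left(35943 - 22127\right)} = \frac{1}{57889 + 10092 \cdot 13816} = \frac{1}{57889 + 139431072} = \frac{1}{139488961}$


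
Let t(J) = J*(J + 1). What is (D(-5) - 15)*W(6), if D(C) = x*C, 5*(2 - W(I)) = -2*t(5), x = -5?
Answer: 140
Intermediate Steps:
t(J) = J*(1 + J)
W(I) = 14 (W(I) = 2 - (-2)*5*(1 + 5)/5 = 2 - (-2)*5*6/5 = 2 - (-2)*30/5 = 2 - 1/5*(-60) = 2 + 12 = 14)
D(C) = -5*C
(D(-5) - 15)*W(6) = (-5*(-5) - 15)*14 = (25 - 15)*14 = 10*14 = 140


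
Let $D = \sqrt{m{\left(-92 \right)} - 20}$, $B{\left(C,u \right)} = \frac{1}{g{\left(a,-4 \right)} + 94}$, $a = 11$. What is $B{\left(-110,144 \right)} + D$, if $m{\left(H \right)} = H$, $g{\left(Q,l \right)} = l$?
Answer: $\frac{1}{90} + 4 i \sqrt{7} \approx 0.011111 + 10.583 i$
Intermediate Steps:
$B{\left(C,u \right)} = \frac{1}{90}$ ($B{\left(C,u \right)} = \frac{1}{-4 + 94} = \frac{1}{90}$)
$D = 4 i \sqrt{7}$ ($D = \sqrt{-92 - 20} = \sqrt{-112} = 4 i \sqrt{7} \approx 10.583 i$)
$B{\left(-110,144 \right)} + D = \frac{1}{90} + 4 i \sqrt{7}$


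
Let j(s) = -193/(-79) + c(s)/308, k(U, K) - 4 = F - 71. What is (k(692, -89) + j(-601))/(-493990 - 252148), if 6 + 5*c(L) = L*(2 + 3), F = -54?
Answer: 14661509/90775149080 ≈ 0.00016151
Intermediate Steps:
c(L) = -6/5 + L (c(L) = -6/5 + (L*(2 + 3))/5 = -6/5 + (L*5)/5 = -6/5 + (5*L)/5 = -6/5 + L)
k(U, K) = -121 (k(U, K) = 4 + (-54 - 71) = 4 - 125 = -121)
j(s) = 148373/60830 + s/308 (j(s) = -193/(-79) + (-6/5 + s)/308 = -193*(-1/79) + (-6/5 + s)*(1/308) = 193/79 + (-3/770 + s/308) = 148373/60830 + s/308)
(k(692, -89) + j(-601))/(-493990 - 252148) = (-121 + (148373/60830 + (1/308)*(-601)))/(-493990 - 252148) = (-121 + (148373/60830 - 601/308))/(-746138) = (-121 + 59351/121660)*(-1/746138) = -14661509/121660*(-1/746138) = 14661509/90775149080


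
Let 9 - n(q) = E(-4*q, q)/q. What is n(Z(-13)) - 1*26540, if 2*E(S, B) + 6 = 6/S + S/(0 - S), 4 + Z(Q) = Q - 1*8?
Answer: -66327847/2500 ≈ -26531.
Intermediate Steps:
Z(Q) = -12 + Q (Z(Q) = -4 + (Q - 1*8) = -4 + (Q - 8) = -4 + (-8 + Q) = -12 + Q)
E(S, B) = -7/2 + 3/S (E(S, B) = -3 + (6/S + S/(0 - S))/2 = -3 + (6/S + S/((-S)))/2 = -3 + (6/S + S*(-1/S))/2 = -3 + (6/S - 1)/2 = -3 + (-1 + 6/S)/2 = -3 + (-½ + 3/S) = -7/2 + 3/S)
n(q) = 9 - (-7/2 - 3/(4*q))/q (n(q) = 9 - (-7/2 + 3/((-4*q)))/q = 9 - (-7/2 + 3*(-1/(4*q)))/q = 9 - (-7/2 - 3/(4*q))/q)
n(Z(-13)) - 1*26540 = (9 + 3/(4*(-12 - 13)²) + 7/(2*(-12 - 13))) - 1*26540 = (9 + (¾)/(-25)² + (7/2)/(-25)) - 26540 = (9 + (¾)*(1/625) + (7/2)*(-1/25)) - 26540 = (9 + 3/2500 - 7/50) - 26540 = 22153/2500 - 26540 = -66327847/2500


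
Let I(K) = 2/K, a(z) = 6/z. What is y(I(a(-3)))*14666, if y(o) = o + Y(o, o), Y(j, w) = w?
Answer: -29332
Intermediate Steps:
y(o) = 2*o (y(o) = o + o = 2*o)
y(I(a(-3)))*14666 = (2*(2/((6/(-3)))))*14666 = (2*(2/((6*(-⅓)))))*14666 = (2*(2/(-2)))*14666 = (2*(2*(-½)))*14666 = (2*(-1))*14666 = -2*14666 = -29332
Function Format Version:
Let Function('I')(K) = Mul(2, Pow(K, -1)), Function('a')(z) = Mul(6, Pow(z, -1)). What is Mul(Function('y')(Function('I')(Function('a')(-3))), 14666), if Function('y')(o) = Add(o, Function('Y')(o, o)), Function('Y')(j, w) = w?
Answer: -29332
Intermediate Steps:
Function('y')(o) = Mul(2, o) (Function('y')(o) = Add(o, o) = Mul(2, o))
Mul(Function('y')(Function('I')(Function('a')(-3))), 14666) = Mul(Mul(2, Mul(2, Pow(Mul(6, Pow(-3, -1)), -1))), 14666) = Mul(Mul(2, Mul(2, Pow(Mul(6, Rational(-1, 3)), -1))), 14666) = Mul(Mul(2, Mul(2, Pow(-2, -1))), 14666) = Mul(Mul(2, Mul(2, Rational(-1, 2))), 14666) = Mul(Mul(2, -1), 14666) = Mul(-2, 14666) = -29332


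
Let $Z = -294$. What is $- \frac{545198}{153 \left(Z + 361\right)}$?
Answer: $- \frac{545198}{10251} \approx -53.185$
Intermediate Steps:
$- \frac{545198}{153 \left(Z + 361\right)} = - \frac{545198}{153 \left(-294 + 361\right)} = - \frac{545198}{153 \cdot 67} = - \frac{545198}{10251}$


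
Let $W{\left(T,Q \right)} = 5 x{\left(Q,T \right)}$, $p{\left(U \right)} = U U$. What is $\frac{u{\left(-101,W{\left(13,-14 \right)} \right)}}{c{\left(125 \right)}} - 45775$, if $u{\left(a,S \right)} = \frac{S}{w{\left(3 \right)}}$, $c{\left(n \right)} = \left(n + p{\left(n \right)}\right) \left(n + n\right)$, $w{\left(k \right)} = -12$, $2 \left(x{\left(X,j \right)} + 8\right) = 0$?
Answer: $- \frac{54071718749}{1181250} \approx -45775.0$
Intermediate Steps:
$x{\left(X,j \right)} = -8$ ($x{\left(X,j \right)} = -8 + \frac{1}{2} \cdot 0 = -8 + 0 = -8$)
$p{\left(U \right)} = U^{2}$
$W{\left(T,Q \right)} = -40$ ($W{\left(T,Q \right)} = 5 \left(-8\right) = -40$)
$c{\left(n \right)} = 2 n \left(n + n^{2}\right)$ ($c{\left(n \right)} = \left(n + n^{2}\right) \left(n + n\right) = \left(n + n^{2}\right) 2 n = 2 n \left(n + n^{2}\right)$)
$u{\left(a,S \right)} = - \frac{S}{12}$ ($u{\left(a,S \right)} = \frac{S}{-12} = S \left(- \frac{1}{12}\right) = - \frac{S}{12}$)
$\frac{u{\left(-101,W{\left(13,-14 \right)} \right)}}{c{\left(125 \right)}} - 45775 = \frac{\left(- \frac{1}{12}\right) \left(-40\right)}{2 \cdot 125^{2} \left(1 + 125\right)} - 45775 = \frac{10}{3 \cdot 2 \cdot 15625 \cdot 126} - 45775 = \frac{10}{3 \cdot 3937500} - 45775 = \frac{10}{3} \cdot \frac{1}{3937500} - 45775 = \frac{1}{1181250} - 45775 = - \frac{54071718749}{1181250}$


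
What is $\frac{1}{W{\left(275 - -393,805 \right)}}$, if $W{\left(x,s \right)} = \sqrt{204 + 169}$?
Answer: $\frac{\sqrt{373}}{373} \approx 0.051778$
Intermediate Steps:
$W{\left(x,s \right)} = \sqrt{373}$
$\frac{1}{W{\left(275 - -393,805 \right)}} = \frac{1}{\sqrt{373}} = \frac{\sqrt{373}}{373}$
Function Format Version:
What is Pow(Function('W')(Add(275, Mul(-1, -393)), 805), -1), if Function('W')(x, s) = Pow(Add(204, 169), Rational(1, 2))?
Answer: Mul(Rational(1, 373), Pow(373, Rational(1, 2))) ≈ 0.051778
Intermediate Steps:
Function('W')(x, s) = Pow(373, Rational(1, 2))
Pow(Function('W')(Add(275, Mul(-1, -393)), 805), -1) = Pow(Pow(373, Rational(1, 2)), -1) = Mul(Rational(1, 373), Pow(373, Rational(1, 2)))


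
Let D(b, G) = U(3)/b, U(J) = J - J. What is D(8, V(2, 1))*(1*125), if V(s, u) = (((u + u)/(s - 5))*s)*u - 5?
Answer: 0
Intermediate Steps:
U(J) = 0
V(s, u) = -5 + 2*s*u²/(-5 + s) (V(s, u) = (((2*u)/(-5 + s))*s)*u - 5 = ((2*u/(-5 + s))*s)*u - 5 = (2*s*u/(-5 + s))*u - 5 = 2*s*u²/(-5 + s) - 5 = -5 + 2*s*u²/(-5 + s))
D(b, G) = 0 (D(b, G) = 0/b = 0)
D(8, V(2, 1))*(1*125) = 0*(1*125) = 0*125 = 0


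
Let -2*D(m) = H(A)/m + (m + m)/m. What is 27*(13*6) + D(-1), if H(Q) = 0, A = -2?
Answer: 2105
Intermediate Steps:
D(m) = -1 (D(m) = -(0/m + (m + m)/m)/2 = -(0 + (2*m)/m)/2 = -(0 + 2)/2 = -½*2 = -1)
27*(13*6) + D(-1) = 27*(13*6) - 1 = 27*78 - 1 = 2106 - 1 = 2105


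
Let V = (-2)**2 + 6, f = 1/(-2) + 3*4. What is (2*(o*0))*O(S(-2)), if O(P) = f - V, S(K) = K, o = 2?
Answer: 0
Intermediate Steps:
f = 23/2 (f = -1/2 + 12 = 23/2 ≈ 11.500)
V = 10 (V = 4 + 6 = 10)
O(P) = 3/2 (O(P) = 23/2 - 1*10 = 23/2 - 10 = 3/2)
(2*(o*0))*O(S(-2)) = (2*(2*0))*(3/2) = (2*0)*(3/2) = 0*(3/2) = 0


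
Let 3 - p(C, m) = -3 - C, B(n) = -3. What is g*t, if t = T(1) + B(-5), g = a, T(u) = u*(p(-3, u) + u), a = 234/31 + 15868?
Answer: 492142/31 ≈ 15876.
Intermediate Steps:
p(C, m) = 6 + C (p(C, m) = 3 - (-3 - C) = 3 + (3 + C) = 6 + C)
a = 492142/31 (a = (1/31)*234 + 15868 = 234/31 + 15868 = 492142/31 ≈ 15876.)
T(u) = u*(3 + u) (T(u) = u*((6 - 3) + u) = u*(3 + u))
g = 492142/31 ≈ 15876.
t = 1 (t = 1*(3 + 1) - 3 = 1*4 - 3 = 4 - 3 = 1)
g*t = (492142/31)*1 = 492142/31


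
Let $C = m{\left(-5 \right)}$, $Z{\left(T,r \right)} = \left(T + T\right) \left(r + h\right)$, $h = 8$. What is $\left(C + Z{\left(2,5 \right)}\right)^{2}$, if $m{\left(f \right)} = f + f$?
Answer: $1764$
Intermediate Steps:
$m{\left(f \right)} = 2 f$
$Z{\left(T,r \right)} = 2 T \left(8 + r\right)$ ($Z{\left(T,r \right)} = \left(T + T\right) \left(r + 8\right) = 2 T \left(8 + r\right)$)
$C = -10$ ($C = 2 \left(-5\right) = -10$)
$\left(C + Z{\left(2,5 \right)}\right)^{2} = \left(-10 + 2 \cdot 2 \left(8 + 5\right)\right)^{2} = \left(-10 + 2 \cdot 2 \cdot 13\right)^{2} = \left(-10 + 52\right)^{2} = 42^{2} = 1764$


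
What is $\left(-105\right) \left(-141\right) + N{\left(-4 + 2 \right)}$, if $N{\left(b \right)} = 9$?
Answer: $14814$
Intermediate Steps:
$\left(-105\right) \left(-141\right) + N{\left(-4 + 2 \right)} = \left(-105\right) \left(-141\right) + 9 = 14805 + 9 = 14814$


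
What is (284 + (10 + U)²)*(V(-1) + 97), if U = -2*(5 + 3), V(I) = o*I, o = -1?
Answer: 31360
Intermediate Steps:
V(I) = -I
U = -16 (U = -2*8 = -16)
(284 + (10 + U)²)*(V(-1) + 97) = (284 + (10 - 16)²)*(-1*(-1) + 97) = (284 + (-6)²)*(1 + 97) = (284 + 36)*98 = 320*98 = 31360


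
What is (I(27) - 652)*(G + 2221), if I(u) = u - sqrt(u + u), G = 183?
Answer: -1502500 - 7212*sqrt(6) ≈ -1.5202e+6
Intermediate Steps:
I(u) = u - sqrt(2)*sqrt(u) (I(u) = u - sqrt(2*u) = u - sqrt(2)*sqrt(u))
(I(27) - 652)*(G + 2221) = ((27 - sqrt(2)*sqrt(27)) - 652)*(183 + 2221) = ((27 - sqrt(2)*3*sqrt(3)) - 652)*2404 = ((27 - 3*sqrt(6)) - 652)*2404 = (-625 - 3*sqrt(6))*2404 = -1502500 - 7212*sqrt(6)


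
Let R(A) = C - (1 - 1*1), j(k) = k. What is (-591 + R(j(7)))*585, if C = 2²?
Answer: -343395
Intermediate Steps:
C = 4
R(A) = 4 (R(A) = 4 - (1 - 1*1) = 4 - (1 - 1) = 4 - 1*0 = 4 + 0 = 4)
(-591 + R(j(7)))*585 = (-591 + 4)*585 = -587*585 = -343395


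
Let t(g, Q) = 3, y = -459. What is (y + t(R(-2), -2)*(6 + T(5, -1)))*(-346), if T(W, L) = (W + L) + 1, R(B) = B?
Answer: 147396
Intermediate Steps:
T(W, L) = 1 + L + W (T(W, L) = (L + W) + 1 = 1 + L + W)
(y + t(R(-2), -2)*(6 + T(5, -1)))*(-346) = (-459 + 3*(6 + (1 - 1 + 5)))*(-346) = (-459 + 3*(6 + 5))*(-346) = (-459 + 3*11)*(-346) = (-459 + 33)*(-346) = -426*(-346) = 147396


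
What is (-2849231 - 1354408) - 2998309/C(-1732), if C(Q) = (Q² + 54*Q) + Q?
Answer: -12209741506705/2904564 ≈ -4.2036e+6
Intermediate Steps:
C(Q) = Q² + 55*Q
(-2849231 - 1354408) - 2998309/C(-1732) = (-2849231 - 1354408) - 2998309*(-1/(1732*(55 - 1732))) = -4203639 - 2998309/((-1732*(-1677))) = -4203639 - 2998309/2904564 = -12209741506705/2904564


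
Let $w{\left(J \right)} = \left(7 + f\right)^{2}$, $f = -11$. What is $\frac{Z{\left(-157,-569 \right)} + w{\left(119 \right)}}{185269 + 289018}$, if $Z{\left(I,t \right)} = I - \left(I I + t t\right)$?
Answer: $- \frac{348551}{474287} \approx -0.73489$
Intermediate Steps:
$Z{\left(I,t \right)} = I - I^{2} - t^{2}$ ($Z{\left(I,t \right)} = I - \left(I^{2} + t^{2}\right) = I - I^{2} - t^{2}$)
$w{\left(J \right)} = 16$ ($w{\left(J \right)} = \left(7 - 11\right)^{2} = \left(-4\right)^{2} = 16$)
$\frac{Z{\left(-157,-569 \right)} + w{\left(119 \right)}}{185269 + 289018} = \frac{\left(-157 - \left(-157\right)^{2} - \left(-569\right)^{2}\right) + 16}{185269 + 289018} = \frac{\left(-157 - 24649 - 323761\right) + 16}{474287} = \left(\left(-157 - 24649 - 323761\right) + 16\right) \frac{1}{474287} = \left(-348567 + 16\right) \frac{1}{474287} = \left(-348551\right) \frac{1}{474287} = - \frac{348551}{474287}$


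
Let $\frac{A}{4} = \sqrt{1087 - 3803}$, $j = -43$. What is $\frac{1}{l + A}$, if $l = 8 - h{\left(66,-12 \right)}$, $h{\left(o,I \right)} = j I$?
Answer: $- \frac{127}{75380} - \frac{i \sqrt{679}}{37690} \approx -0.0016848 - 0.00069137 i$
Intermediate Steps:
$h{\left(o,I \right)} = - 43 I$
$l = -508$ ($l = 8 - \left(-43\right) \left(-12\right) = 8 - 516 = -508$)
$A = 8 i \sqrt{679}$ ($A = 4 \sqrt{1087 - 3803} = 4 \sqrt{-2716} = 4 \cdot 2 i \sqrt{679} = 8 i \sqrt{679} \approx 208.46 i$)
$\frac{1}{l + A} = \frac{1}{-508 + 8 i \sqrt{679}}$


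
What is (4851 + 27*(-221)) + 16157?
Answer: 15041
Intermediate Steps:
(4851 + 27*(-221)) + 16157 = (4851 - 5967) + 16157 = -1116 + 16157 = 15041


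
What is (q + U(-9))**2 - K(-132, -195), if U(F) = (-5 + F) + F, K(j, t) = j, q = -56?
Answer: 6373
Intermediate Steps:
U(F) = -5 + 2*F
(q + U(-9))**2 - K(-132, -195) = (-56 + (-5 + 2*(-9)))**2 - 1*(-132) = (-56 + (-5 - 18))**2 + 132 = (-56 - 23)**2 + 132 = (-79)**2 + 132 = 6241 + 132 = 6373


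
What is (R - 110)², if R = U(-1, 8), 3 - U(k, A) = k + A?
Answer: 12996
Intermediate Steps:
U(k, A) = 3 - A - k (U(k, A) = 3 - (k + A) = 3 - (A + k) = 3 + (-A - k) = 3 - A - k)
R = -4 (R = 3 - 1*8 - 1*(-1) = 3 - 8 + 1 = -4)
(R - 110)² = (-4 - 110)² = (-114)² = 12996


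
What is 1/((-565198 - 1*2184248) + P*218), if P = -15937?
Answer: -1/6223712 ≈ -1.6068e-7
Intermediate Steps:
1/((-565198 - 1*2184248) + P*218) = 1/((-565198 - 1*2184248) - 15937*218) = 1/((-565198 - 2184248) - 3474266) = 1/(-2749446 - 3474266) = 1/(-6223712) = -1/6223712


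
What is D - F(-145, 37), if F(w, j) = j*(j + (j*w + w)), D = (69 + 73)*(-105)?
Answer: 187591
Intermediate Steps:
D = -14910 (D = 142*(-105) = -14910)
F(w, j) = j*(j + w + j*w) (F(w, j) = j*(j + (w + j*w)) = j*(j + w + j*w))
D - F(-145, 37) = -14910 - 37*(37 - 145 + 37*(-145)) = -14910 - 37*(37 - 145 - 5365) = -14910 - 37*(-5473) = -14910 - 1*(-202501) = -14910 + 202501 = 187591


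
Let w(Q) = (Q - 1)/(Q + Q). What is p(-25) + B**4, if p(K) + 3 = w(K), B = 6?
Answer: 32338/25 ≈ 1293.5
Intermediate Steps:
w(Q) = (-1 + Q)/(2*Q) (w(Q) = (-1 + Q)/((2*Q)) = (-1 + Q)*(1/(2*Q)) = (-1 + Q)/(2*Q))
p(K) = -3 + (-1 + K)/(2*K)
p(-25) + B**4 = (1/2)*(-1 - 5*(-25))/(-25) + 6**4 = (1/2)*(-1/25)*(-1 + 125) + 1296 = (1/2)*(-1/25)*124 + 1296 = -62/25 + 1296 = 32338/25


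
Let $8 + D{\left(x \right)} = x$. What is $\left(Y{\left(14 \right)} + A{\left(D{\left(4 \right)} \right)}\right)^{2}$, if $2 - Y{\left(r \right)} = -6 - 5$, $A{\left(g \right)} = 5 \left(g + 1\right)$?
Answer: $4$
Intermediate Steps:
$D{\left(x \right)} = -8 + x$
$A{\left(g \right)} = 5 + 5 g$ ($A{\left(g \right)} = 5 \left(1 + g\right) = 5 + 5 g$)
$Y{\left(r \right)} = 13$ ($Y{\left(r \right)} = 2 - \left(-6 - 5\right) = 2 - -11 = 2 + 11 = 13$)
$\left(Y{\left(14 \right)} + A{\left(D{\left(4 \right)} \right)}\right)^{2} = \left(13 + \left(5 + 5 \left(-8 + 4\right)\right)\right)^{2} = \left(13 + \left(5 + 5 \left(-4\right)\right)\right)^{2} = \left(13 + \left(5 - 20\right)\right)^{2} = \left(13 - 15\right)^{2} = \left(-2\right)^{2} = 4$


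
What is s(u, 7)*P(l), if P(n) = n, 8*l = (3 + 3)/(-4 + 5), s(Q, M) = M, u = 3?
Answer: 21/4 ≈ 5.2500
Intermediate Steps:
l = 3/4 (l = ((3 + 3)/(-4 + 5))/8 = (6/1)/8 = (6*1)/8 = (1/8)*6 = 3/4 ≈ 0.75000)
s(u, 7)*P(l) = 7*(3/4) = 21/4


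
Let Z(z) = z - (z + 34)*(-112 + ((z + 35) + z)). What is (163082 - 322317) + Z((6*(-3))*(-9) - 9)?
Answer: -201905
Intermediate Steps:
Z(z) = z - (-77 + 2*z)*(34 + z) (Z(z) = z - (34 + z)*(-112 + ((35 + z) + z)) = z - (34 + z)*(-112 + (35 + 2*z)) = z - (34 + z)*(-77 + 2*z) = z - (-77 + 2*z)*(34 + z))
(163082 - 322317) + Z((6*(-3))*(-9) - 9) = (163082 - 322317) + (2618 - 2*((6*(-3))*(-9) - 9)² + 10*((6*(-3))*(-9) - 9)) = -159235 + (2618 - 2*(-18*(-9) - 9)² + 10*(-18*(-9) - 9)) = -159235 + (2618 - 2*(162 - 9)² + 10*(162 - 9)) = -159235 + (2618 - 2*153² + 10*153) = -159235 + (2618 - 2*23409 + 1530) = -159235 + (2618 - 46818 + 1530) = -159235 - 42670 = -201905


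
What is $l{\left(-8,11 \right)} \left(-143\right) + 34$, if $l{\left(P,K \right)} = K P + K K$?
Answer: $-4685$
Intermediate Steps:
$l{\left(P,K \right)} = K^{2} + K P$ ($l{\left(P,K \right)} = K P + K^{2} = K^{2} + K P$)
$l{\left(-8,11 \right)} \left(-143\right) + 34 = 11 \left(11 - 8\right) \left(-143\right) + 34 = 11 \cdot 3 \left(-143\right) + 34 = 33 \left(-143\right) + 34 = -4719 + 34 = -4685$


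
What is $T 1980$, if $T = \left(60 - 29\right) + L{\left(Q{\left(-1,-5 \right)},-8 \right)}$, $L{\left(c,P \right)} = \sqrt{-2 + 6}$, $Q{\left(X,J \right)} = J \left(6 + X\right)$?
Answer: $65340$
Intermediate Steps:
$L{\left(c,P \right)} = 2$ ($L{\left(c,P \right)} = \sqrt{4} = 2$)
$T = 33$ ($T = \left(60 - 29\right) + 2 = 31 + 2 = 33$)
$T 1980 = 33 \cdot 1980 = 65340$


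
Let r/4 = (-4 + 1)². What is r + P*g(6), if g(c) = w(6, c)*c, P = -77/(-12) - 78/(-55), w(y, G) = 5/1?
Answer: 5963/22 ≈ 271.05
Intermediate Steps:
r = 36 (r = 4*(-4 + 1)² = 4*(-3)² = 4*9 = 36)
w(y, G) = 5 (w(y, G) = 5*1 = 5)
P = 5171/660 (P = -77*(-1/12) - 78*(-1/55) = 77/12 + 78/55 = 5171/660 ≈ 7.8348)
g(c) = 5*c
r + P*g(6) = 36 + 5171*(5*6)/660 = 36 + (5171/660)*30 = 36 + 5171/22 = 5963/22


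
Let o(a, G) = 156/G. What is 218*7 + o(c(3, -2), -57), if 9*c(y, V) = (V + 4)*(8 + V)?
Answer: 28942/19 ≈ 1523.3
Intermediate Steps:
c(y, V) = (4 + V)*(8 + V)/9 (c(y, V) = ((V + 4)*(8 + V))/9 = ((4 + V)*(8 + V))/9 = (4 + V)*(8 + V)/9)
218*7 + o(c(3, -2), -57) = 218*7 + 156/(-57) = 1526 + 156*(-1/57) = 1526 - 52/19 = 28942/19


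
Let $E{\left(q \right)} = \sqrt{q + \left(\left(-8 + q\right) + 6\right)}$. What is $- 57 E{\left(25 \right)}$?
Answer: $- 228 \sqrt{3} \approx -394.91$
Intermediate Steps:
$E{\left(q \right)} = \sqrt{-2 + 2 q}$ ($E{\left(q \right)} = \sqrt{q + \left(-2 + q\right)} = \sqrt{-2 + 2 q}$)
$- 57 E{\left(25 \right)} = - 57 \sqrt{-2 + 2 \cdot 25} = - 57 \sqrt{-2 + 50} = - 57 \sqrt{48} = - 57 \cdot 4 \sqrt{3} = - 228 \sqrt{3}$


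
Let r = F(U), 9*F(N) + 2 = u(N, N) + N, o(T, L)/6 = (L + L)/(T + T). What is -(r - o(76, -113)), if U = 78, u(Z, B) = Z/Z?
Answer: -5977/342 ≈ -17.477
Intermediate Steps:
u(Z, B) = 1
o(T, L) = 6*L/T (o(T, L) = 6*((L + L)/(T + T)) = 6*((2*L)/((2*T))) = 6*((2*L)*(1/(2*T))) = 6*(L/T) = 6*L/T)
F(N) = -⅑ + N/9 (F(N) = -2/9 + (1 + N)/9 = -2/9 + (⅑ + N/9) = -⅑ + N/9)
r = 77/9 (r = -⅑ + (⅑)*78 = -⅑ + 26/3 = 77/9 ≈ 8.5556)
-(r - o(76, -113)) = -(77/9 - 6*(-113)/76) = -(77/9 - 1*(-339/38)) = -(77/9 + 339/38) = -1*5977/342 = -5977/342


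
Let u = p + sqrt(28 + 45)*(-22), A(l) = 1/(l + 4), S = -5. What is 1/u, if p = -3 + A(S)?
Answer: 1/8829 - 11*sqrt(73)/17658 ≈ -0.0052092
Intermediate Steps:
A(l) = 1/(4 + l)
p = -4 (p = -3 + 1/(4 - 5) = -3 + 1/(-1) = -3 - 1 = -4)
u = -4 - 22*sqrt(73) (u = -4 + sqrt(28 + 45)*(-22) = -4 + sqrt(73)*(-22) = -4 - 22*sqrt(73) ≈ -191.97)
1/u = 1/(-4 - 22*sqrt(73))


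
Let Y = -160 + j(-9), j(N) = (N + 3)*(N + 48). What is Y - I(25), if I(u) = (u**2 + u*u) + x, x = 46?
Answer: -1690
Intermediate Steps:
j(N) = (3 + N)*(48 + N)
I(u) = 46 + 2*u**2 (I(u) = (u**2 + u*u) + 46 = (u**2 + u**2) + 46 = 2*u**2 + 46 = 46 + 2*u**2)
Y = -394 (Y = -160 + (144 + (-9)**2 + 51*(-9)) = -160 + (144 + 81 - 459) = -160 - 234 = -394)
Y - I(25) = -394 - (46 + 2*25**2) = -394 - (46 + 2*625) = -394 - (46 + 1250) = -394 - 1*1296 = -394 - 1296 = -1690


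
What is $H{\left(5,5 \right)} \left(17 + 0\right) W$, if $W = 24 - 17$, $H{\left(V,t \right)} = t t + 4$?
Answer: $3451$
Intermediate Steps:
$H{\left(V,t \right)} = 4 + t^{2}$ ($H{\left(V,t \right)} = t^{2} + 4 = 4 + t^{2}$)
$W = 7$ ($W = 24 - 17 = 7$)
$H{\left(5,5 \right)} \left(17 + 0\right) W = \left(4 + 5^{2}\right) \left(17 + 0\right) 7 = \left(4 + 25\right) 17 \cdot 7 = 29 \cdot 17 \cdot 7 = 493 \cdot 7 = 3451$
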